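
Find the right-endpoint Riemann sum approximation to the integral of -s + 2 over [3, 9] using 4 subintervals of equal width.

-28.5

Δs = (9 − 3)/4 = 1.5.
Right endpoints: 4.5, 6, 7.5, 9.
f(4.5) = -2.5, f(6) = -4, f(7.5) = -5.5, f(9) = -7.
Sum = Δs · [f(4.5) + f(6) + f(7.5) + f(9)].
Sum = -28.5.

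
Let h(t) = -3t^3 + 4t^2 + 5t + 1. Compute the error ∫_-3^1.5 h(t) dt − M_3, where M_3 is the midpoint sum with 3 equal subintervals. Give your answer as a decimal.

Exact integral: ∫_-3^1.5 h(t) dt = 85.078125.
M_3 = 76.0078125.
Error = 85.078125 − 76.0078125 = 9.0703125.

9.0703125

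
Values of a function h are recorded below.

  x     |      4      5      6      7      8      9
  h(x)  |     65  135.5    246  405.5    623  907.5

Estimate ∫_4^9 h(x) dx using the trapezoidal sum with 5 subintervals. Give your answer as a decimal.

Δx = 1.
T_5 = (1/2)·[65 + 2·135.5 + 2·246 + 2·405.5 + 2·623 + 907.5] = 1896.25.

1896.25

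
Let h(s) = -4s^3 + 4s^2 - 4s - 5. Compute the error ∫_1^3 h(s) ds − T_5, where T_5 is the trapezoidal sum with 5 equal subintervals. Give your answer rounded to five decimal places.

1.06667

Exact integral: ∫_1^3 h(s) ds ≈ -71.3333333.
T_5 = -72.4.
Error ≈ -71.3333333 − (-72.4) ≈ 1.06667.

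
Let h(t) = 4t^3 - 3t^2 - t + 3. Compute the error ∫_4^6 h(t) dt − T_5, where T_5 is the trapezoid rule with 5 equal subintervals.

Exact integral: ∫_4^6 h(t) dt = 884.
T_5 = 887.04.
Error = 884 − 887.04 = -3.04.

-3.04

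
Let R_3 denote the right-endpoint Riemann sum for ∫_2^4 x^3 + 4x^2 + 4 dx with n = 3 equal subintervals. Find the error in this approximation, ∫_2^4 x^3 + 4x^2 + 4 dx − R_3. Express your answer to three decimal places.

-36.593

Exact integral: ∫_2^4 f(x) dx ≈ 142.66667.
R_3 ≈ 179.25926.
Error ≈ 142.66667 − 179.25926 ≈ -36.593.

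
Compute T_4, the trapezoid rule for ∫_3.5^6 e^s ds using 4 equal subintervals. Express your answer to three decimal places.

Δs = (6 − 3.5)/4 = 0.625.
f(3.5) ≈ 33.115, f(4.125) ≈ 61.868, f(4.75) ≈ 115.584, f(5.375) ≈ 215.940, f(6) ≈ 403.429.
T_4 = (Δs/2)·[f(s_0) + 2f(s_1) + 2f(s_2) + 2f(s_3) + f(s_4)].
Sum ≈ 382.290.

382.290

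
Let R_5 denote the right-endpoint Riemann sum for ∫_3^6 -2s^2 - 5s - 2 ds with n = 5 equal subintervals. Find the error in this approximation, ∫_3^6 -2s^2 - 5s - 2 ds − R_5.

21.06

Exact integral: ∫_3^6 f(s) ds = -199.5.
R_5 = -220.56.
Error = -199.5 − (-220.56) = 21.06.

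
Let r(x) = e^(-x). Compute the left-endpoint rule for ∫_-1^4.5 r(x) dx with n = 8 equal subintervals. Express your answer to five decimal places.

3.74356

Δx = (4.5 − (-1))/8 = 0.6875.
Left endpoints: -1, -0.3125, 0.375, 1.0625, 1.75, 2.4375, 3.125, 3.8125.
r(-1) ≈ 2.71828, r(-0.3125) ≈ 1.36684, r(0.375) ≈ 0.68729, r(1.0625) ≈ 0.34559, r(1.75) ≈ 0.17377, r(2.4375) ≈ 0.08738, r(3.125) ≈ 0.04394, r(3.8125) ≈ 0.02209.
Sum = Δx · [r(-1) + r(-0.3125) + r(0.375) + ...].
Sum ≈ 3.74356.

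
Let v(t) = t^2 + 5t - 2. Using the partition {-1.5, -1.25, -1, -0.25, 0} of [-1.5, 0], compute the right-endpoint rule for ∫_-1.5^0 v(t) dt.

Subinterval widths: 0.25, 0.25, 0.75, 0.25.
Right endpoints: -1.25, -1, -0.25, 0.
v(-1.25) = -6.6875, v(-1) = -6, v(-0.25) = -3.1875, v(0) = -2.
Sum = Σ Δt_i · v(t_i).
Sum = -6.0625.

-6.0625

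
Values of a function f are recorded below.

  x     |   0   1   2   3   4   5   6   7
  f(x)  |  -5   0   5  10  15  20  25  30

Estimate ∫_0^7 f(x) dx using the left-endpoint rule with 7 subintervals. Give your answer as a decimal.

Δx = 1.
Sum = 1·[(-5) + 0 + 5 + 10 + 15 + 20 + 25] = 70.

70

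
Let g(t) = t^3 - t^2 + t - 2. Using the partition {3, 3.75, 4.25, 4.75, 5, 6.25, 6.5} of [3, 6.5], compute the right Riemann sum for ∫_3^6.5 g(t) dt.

451.1015625

Subinterval widths: 0.75, 0.5, 0.5, 0.25, 1.25, 0.25.
Right endpoints: 3.75, 4.25, 4.75, 5, 6.25, 6.5.
g(3.75) = 40.421875, g(4.25) = 60.953125, g(4.75) = 87.359375, g(5) = 103, g(6.25) = 209.328125, g(6.5) = 236.875.
Sum = Σ Δt_i · g(t_i).
Sum = 451.1015625.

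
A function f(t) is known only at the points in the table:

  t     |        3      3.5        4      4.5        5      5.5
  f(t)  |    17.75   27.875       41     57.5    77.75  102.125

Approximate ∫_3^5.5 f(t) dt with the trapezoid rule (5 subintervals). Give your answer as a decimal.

132.03125

Δt = 0.5.
T_5 = (0.5/2)·[17.75 + 2·27.875 + 2·41 + 2·57.5 + 2·77.75 + 102.125] = 132.03125.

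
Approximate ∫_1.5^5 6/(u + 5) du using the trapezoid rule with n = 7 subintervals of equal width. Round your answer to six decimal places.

Δu = (5 − 1.5)/7 = 0.5.
f(1.5) = 12/13, f(2) = 6/7, f(2.5) = 0.8, f(3) = 0.75, f(3.5) = 12/17, f(4) = 2/3, f(4.5) = 12/19, f(5) = 0.6.
T_7 = (Δu/2)·[f(u_0) + 2f(u_1) + ... + 2f(u_{6}) + f(u_7)].
Sum ≈ 2.586405.

2.586405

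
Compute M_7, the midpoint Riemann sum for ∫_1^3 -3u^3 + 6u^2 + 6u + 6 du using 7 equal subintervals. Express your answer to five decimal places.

28.16327

Δu = (3 − 1)/7 = 2/7.
Midpoints: 8/7, 10/7, 12/7, 2, 16/7, 18/7, 20/7.
f(8/7) = 5562/343, f(10/7) = 6198/343, f(12/7) = 6450/343, f(2) = 18, f(16/7) = 5226/343, f(18/7) = 3462/343, f(20/7) = 738/343.
Sum = Δu · [f(8/7) + f(10/7) + f(12/7) + ...].
Sum ≈ 28.16327.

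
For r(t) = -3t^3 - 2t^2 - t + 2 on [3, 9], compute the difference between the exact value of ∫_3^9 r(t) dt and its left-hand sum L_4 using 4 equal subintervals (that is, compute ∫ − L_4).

Exact integral: ∫_3^9 r(t) dt = -5352.
L_4 = -3786.
Error = -5352 − (-3786) = -1566.

-1566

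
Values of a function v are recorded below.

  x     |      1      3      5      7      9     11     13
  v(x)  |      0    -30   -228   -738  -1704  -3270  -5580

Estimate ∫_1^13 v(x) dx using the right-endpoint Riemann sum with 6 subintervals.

Δx = 2.
Sum = 2·[(-30) + (-228) + (-738) + (-1704) + (-3270) + (-5580)] = -23100.

-23100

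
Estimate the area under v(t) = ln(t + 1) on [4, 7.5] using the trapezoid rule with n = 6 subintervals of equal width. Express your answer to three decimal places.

Δt = (7.5 − 4)/6 = 7/12.
v(4) ≈ 1.609, v(55/12) ≈ 1.720, v(31/6) ≈ 1.819, v(5.75) ≈ 1.910, v(19/3) ≈ 1.992, v(83/12) ≈ 2.069, v(7.5) ≈ 2.140.
T_6 = (Δt/2)·[v(t_0) + 2v(t_1) + ... + 2v(t_{5}) + v(t_6)].
Sum ≈ 6.641.

6.641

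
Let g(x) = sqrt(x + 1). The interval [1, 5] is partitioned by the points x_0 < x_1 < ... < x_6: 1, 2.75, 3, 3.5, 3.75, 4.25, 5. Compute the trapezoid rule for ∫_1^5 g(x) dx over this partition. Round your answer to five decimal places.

Subinterval widths: 1.75, 0.25, 0.5, 0.25, 0.5, 0.75.
g(1) ≈ 1.41421, g(2.75) ≈ 1.93649, g(3) ≈ 2.00000, g(3.5) ≈ 2.12132, g(3.75) ≈ 2.17945, g(4.25) ≈ 2.29129, g(5) ≈ 2.44949.
On each subinterval the trapezoid contributes (Δx_i/2)·[g(x_{i-1}) + g(x_i)].
Sum ≈ 7.88733.

7.88733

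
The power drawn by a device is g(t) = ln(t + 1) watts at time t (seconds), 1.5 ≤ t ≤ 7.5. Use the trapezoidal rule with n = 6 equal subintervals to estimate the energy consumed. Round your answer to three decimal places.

Δt = (7.5 − 1.5)/6 = 1.
g(1.5) ≈ 0.916, g(2.5) ≈ 1.253, g(3.5) ≈ 1.504, g(4.5) ≈ 1.705, g(5.5) ≈ 1.872, g(6.5) ≈ 2.015, g(7.5) ≈ 2.140.
T_6 = (Δt/2)·[g(t_0) + 2g(t_1) + ... + 2g(t_{5}) + g(t_6)].
Sum ≈ 9.876.

9.876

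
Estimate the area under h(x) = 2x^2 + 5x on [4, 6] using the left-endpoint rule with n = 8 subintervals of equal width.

145.125

Δx = (6 − 4)/8 = 0.25.
Left endpoints: 4, 4.25, 4.5, 4.75, 5, 5.25, 5.5, 5.75.
h(4) = 52, h(4.25) = 57.375, h(4.5) = 63, h(4.75) = 68.875, h(5) = 75, h(5.25) = 81.375, h(5.5) = 88, h(5.75) = 94.875.
Sum = Δx · [h(4) + h(4.25) + h(4.5) + ...].
Sum = 145.125.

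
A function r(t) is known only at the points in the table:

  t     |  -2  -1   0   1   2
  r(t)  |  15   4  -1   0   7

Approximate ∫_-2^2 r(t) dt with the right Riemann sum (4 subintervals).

Δt = 1.
Sum = 1·[4 + (-1) + 0 + 7] = 10.

10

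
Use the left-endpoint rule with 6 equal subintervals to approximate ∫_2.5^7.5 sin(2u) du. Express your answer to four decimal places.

Δu = (7.5 − 2.5)/6 = 5/6.
Left endpoints: 2.5, 10/3, 25/6, 5, 35/6, 20/3.
f(2.5) ≈ -0.9589, f(10/3) ≈ 0.3742, f(25/6) ≈ 0.8873, f(5) ≈ -0.5440, f(35/6) ≈ -0.7831, f(20/3) ≈ 0.6940.
Sum = Δu · [f(2.5) + f(10/3) + f(25/6) + ...].
Sum ≈ -0.2756.

-0.2756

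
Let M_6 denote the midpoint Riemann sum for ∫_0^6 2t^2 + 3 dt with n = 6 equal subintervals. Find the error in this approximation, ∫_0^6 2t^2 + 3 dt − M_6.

1

Exact integral: ∫_0^6 f(t) dt = 162.
M_6 = 161.
Error = 162 − 161 = 1.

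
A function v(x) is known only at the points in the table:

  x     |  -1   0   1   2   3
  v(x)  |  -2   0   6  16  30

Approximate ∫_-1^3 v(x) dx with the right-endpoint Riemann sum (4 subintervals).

52

Δx = 1.
Sum = 1·[0 + 6 + 16 + 30] = 52.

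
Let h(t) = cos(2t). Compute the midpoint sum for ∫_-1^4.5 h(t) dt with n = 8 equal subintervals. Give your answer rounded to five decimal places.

0.71578

Δt = (4.5 − (-1))/8 = 0.6875.
Midpoints: -0.65625, 0.03125, 0.71875, 1.40625, 2.09375, 2.78125, 3.46875, 4.15625.
h(-0.65625) ≈ 0.25543, h(0.03125) ≈ 0.99805, h(0.71875) ≈ 0.13290, h(1.40625) ≈ -0.94634, h(2.09375) ≈ -0.50112, h(2.78125) ≈ 0.75135, h(3.46875) ≈ 0.79347, h(4.15625) ≈ -0.44262.
Sum = Δt · [h(-0.65625) + h(0.03125) + h(0.71875) + ...].
Sum ≈ 0.71578.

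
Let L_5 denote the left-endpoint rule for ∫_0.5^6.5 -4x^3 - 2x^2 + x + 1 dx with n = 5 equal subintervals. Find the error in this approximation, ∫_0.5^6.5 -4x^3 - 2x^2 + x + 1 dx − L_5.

-642.24

Exact integral: ∫_0.5^6.5 f(x) dx = -1941.
L_5 = -1298.76.
Error = -1941 − (-1298.76) = -642.24.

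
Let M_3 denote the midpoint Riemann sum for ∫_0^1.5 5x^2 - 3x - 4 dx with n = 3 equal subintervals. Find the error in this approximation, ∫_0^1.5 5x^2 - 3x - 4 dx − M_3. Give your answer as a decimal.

Exact integral: ∫_0^1.5 f(x) dx = -3.75.
M_3 = -3.90625.
Error = -3.75 − (-3.90625) = 0.15625.

0.15625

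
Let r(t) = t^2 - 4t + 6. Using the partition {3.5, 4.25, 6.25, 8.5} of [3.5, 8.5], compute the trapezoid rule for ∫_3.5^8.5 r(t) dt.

103.71875

Subinterval widths: 0.75, 2, 2.25.
r(3.5) = 4.25, r(4.25) = 7.0625, r(6.25) = 20.0625, r(8.5) = 44.25.
On each subinterval the trapezoid contributes (Δt_i/2)·[r(t_{i-1}) + r(t_i)].
Sum = 103.71875.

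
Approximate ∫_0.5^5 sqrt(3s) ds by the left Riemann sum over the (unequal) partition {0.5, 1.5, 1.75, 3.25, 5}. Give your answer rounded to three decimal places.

Subinterval widths: 1, 0.25, 1.5, 1.75.
Left endpoints: 0.5, 1.5, 1.75, 3.25.
f(0.5) ≈ 1.225, f(1.5) ≈ 2.121, f(1.75) ≈ 2.291, f(3.25) ≈ 3.122.
Sum = Σ Δs_i · f(s_i).
Sum ≈ 10.656.

10.656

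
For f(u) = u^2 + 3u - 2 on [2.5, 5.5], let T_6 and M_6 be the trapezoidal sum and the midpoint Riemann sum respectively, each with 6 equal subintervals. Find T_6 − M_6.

T_6 = 80.375.
M_6 = 80.1875.
T_6 − M_6 = 0.1875.

0.1875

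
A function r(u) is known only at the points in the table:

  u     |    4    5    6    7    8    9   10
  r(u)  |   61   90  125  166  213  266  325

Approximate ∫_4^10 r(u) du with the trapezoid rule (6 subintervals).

1053

Δu = 1.
T_6 = (1/2)·[61 + 2·90 + 2·125 + 2·166 + 2·213 + 2·266 + 325] = 1053.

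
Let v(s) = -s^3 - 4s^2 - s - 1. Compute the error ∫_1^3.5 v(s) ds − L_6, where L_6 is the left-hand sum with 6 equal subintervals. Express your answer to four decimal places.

Exact integral: ∫_1^3.5 v(s) ds ≈ -101.223958.
L_6 ≈ -83.381800.
Error ≈ -101.223958 − (-83.381800) ≈ -17.8422.

-17.8422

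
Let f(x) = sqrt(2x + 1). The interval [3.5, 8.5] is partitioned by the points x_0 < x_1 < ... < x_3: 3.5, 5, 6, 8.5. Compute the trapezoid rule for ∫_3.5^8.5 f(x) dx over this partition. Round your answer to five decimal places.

Subinterval widths: 1.5, 1, 2.5.
f(3.5) ≈ 2.82843, f(5) ≈ 3.31662, f(6) ≈ 3.60555, f(8.5) ≈ 4.24264.
On each subinterval the trapezoid contributes (Δx_i/2)·[f(x_{i-1}) + f(x_i)].
Sum ≈ 17.88012.

17.88012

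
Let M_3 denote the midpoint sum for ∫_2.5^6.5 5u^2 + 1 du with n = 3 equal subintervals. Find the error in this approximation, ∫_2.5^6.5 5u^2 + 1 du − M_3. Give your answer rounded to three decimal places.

Exact integral: ∫_2.5^6.5 f(u) du ≈ 435.66667.
M_3 ≈ 432.70370.
Error ≈ 435.66667 − 432.70370 ≈ 2.963.

2.963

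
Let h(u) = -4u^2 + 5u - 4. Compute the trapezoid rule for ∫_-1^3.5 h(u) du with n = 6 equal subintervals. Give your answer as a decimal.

Δu = (3.5 − (-1))/6 = 0.75.
h(-1) = -13, h(-0.25) = -5.5, h(0.5) = -2.5, h(1.25) = -4, h(2) = -10, h(2.75) = -20.5, h(3.5) = -35.5.
T_6 = (Δu/2)·[h(u_0) + 2h(u_1) + ... + 2h(u_{5}) + h(u_6)].
Sum = -50.0625.

-50.0625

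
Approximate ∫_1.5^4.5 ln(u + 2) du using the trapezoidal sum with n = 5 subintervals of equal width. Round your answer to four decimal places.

Δu = (4.5 − 1.5)/5 = 0.6.
f(1.5) ≈ 1.2528, f(2.1) ≈ 1.4110, f(2.7) ≈ 1.5476, f(3.3) ≈ 1.6677, f(3.9) ≈ 1.7750, f(4.5) ≈ 1.8718.
T_5 = (Δu/2)·[f(u_0) + 2f(u_1) + ... + 2f(u_{4}) + f(u_5)].
Sum ≈ 4.7781.

4.7781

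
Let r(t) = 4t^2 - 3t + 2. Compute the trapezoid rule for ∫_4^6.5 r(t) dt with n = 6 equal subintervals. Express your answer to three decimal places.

Δt = (6.5 − 4)/6 = 5/12.
r(4) = 54, r(53/12) = 601/9, r(29/6) = 1457/18, r(5.25) = 96.5, r(17/3) = 1021/9, r(73/12) = 1186/9, r(6.5) = 151.5.
T_6 = (Δt/2)·[r(t_0) + 2r(t_1) + ... + 2r(t_{5}) + r(t_6)].
Sum ≈ 246.748.

246.748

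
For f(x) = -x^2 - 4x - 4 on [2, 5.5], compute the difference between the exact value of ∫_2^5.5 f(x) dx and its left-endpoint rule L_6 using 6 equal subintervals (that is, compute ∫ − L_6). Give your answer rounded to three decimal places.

-11.541

Exact integral: ∫_2^5.5 f(x) dx ≈ -119.29167.
L_6 ≈ -107.75058.
Error ≈ -119.29167 − (-107.75058) ≈ -11.541.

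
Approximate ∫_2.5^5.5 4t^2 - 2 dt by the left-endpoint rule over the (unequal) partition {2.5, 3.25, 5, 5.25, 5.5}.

139.25

Subinterval widths: 0.75, 1.75, 0.25, 0.25.
Left endpoints: 2.5, 3.25, 5, 5.25.
f(2.5) = 23, f(3.25) = 40.25, f(5) = 98, f(5.25) = 108.25.
Sum = Σ Δt_i · f(t_i).
Sum = 139.25.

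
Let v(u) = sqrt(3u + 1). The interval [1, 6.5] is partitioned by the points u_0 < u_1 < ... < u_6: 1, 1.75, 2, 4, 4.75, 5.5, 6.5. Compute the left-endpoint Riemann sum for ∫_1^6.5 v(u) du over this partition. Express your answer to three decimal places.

17.233

Subinterval widths: 0.75, 0.25, 2, 0.75, 0.75, 1.
Left endpoints: 1, 1.75, 2, 4, 4.75, 5.5.
v(1) ≈ 2.000, v(1.75) ≈ 2.500, v(2) ≈ 2.646, v(4) ≈ 3.606, v(4.75) ≈ 3.905, v(5.5) ≈ 4.183.
Sum = Σ Δu_i · v(u_i).
Sum ≈ 17.233.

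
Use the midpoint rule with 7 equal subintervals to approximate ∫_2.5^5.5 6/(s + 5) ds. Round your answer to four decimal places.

Δs = (5.5 − 2.5)/7 = 3/7.
Midpoints: 19/7, 22/7, 25/7, 4, 31/7, 34/7, 37/7.
f(19/7) = 7/9, f(22/7) = 14/19, f(25/7) = 0.7, f(4) = 2/3, f(31/7) = 7/11, f(34/7) = 14/23, f(37/7) = 7/12.
Sum = Δs · [f(19/7) + f(22/7) + f(25/7) + ...].
Sum ≈ 2.0184.

2.0184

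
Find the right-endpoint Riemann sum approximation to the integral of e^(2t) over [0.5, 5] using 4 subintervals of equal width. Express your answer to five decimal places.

27695.83554

Δt = (5 − 0.5)/4 = 1.125.
Right endpoints: 1.625, 2.75, 3.875, 5.
f(1.625) ≈ 25.79034, f(2.75) ≈ 244.69193, f(3.875) ≈ 2321.57241, f(5) ≈ 22026.46579.
Sum = Δt · [f(1.625) + f(2.75) + f(3.875) + f(5)].
Sum ≈ 27695.83554.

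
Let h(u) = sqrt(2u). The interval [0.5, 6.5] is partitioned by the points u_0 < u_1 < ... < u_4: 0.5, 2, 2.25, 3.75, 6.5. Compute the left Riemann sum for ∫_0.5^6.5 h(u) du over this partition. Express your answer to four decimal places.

12.7132

Subinterval widths: 1.5, 0.25, 1.5, 2.75.
Left endpoints: 0.5, 2, 2.25, 3.75.
h(0.5) ≈ 1.0000, h(2) ≈ 2.0000, h(2.25) ≈ 2.1213, h(3.75) ≈ 2.7386.
Sum = Σ Δu_i · h(u_i).
Sum ≈ 12.7132.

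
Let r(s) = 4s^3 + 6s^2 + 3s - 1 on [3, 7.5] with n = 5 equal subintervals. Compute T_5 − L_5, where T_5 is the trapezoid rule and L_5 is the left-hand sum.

844.425

T_5 = 3981.105.
L_5 = 3136.68.
T_5 − L_5 = 844.425.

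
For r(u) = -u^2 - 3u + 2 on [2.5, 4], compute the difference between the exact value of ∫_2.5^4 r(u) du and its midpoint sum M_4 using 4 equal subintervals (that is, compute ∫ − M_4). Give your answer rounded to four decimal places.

-0.0176

Exact integral: ∫_2.5^4 r(u) du = -27.75.
M_4 ≈ -27.732422.
Error ≈ -27.75 − (-27.732422) ≈ -0.0176.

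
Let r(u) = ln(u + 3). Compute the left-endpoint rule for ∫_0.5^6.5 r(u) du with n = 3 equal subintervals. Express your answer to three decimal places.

Δu = (6.5 − 0.5)/3 = 2.
Left endpoints: 0.5, 2.5, 4.5.
r(0.5) ≈ 1.253, r(2.5) ≈ 1.705, r(4.5) ≈ 2.015.
Sum = Δu · [r(0.5) + r(2.5) + r(4.5)].
Sum ≈ 9.945.

9.945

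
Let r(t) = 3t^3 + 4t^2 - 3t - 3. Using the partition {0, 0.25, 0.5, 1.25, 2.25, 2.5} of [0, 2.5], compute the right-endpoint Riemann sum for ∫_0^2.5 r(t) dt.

62.390625

Subinterval widths: 0.25, 0.25, 0.75, 1, 0.25.
Right endpoints: 0.25, 0.5, 1.25, 2.25, 2.5.
r(0.25) = -3.453125, r(0.5) = -3.125, r(1.25) = 5.359375, r(2.25) = 44.671875, r(2.5) = 61.375.
Sum = Σ Δt_i · r(t_i).
Sum = 62.390625.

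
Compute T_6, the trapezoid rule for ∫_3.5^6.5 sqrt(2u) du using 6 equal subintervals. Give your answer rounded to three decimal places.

Δu = (6.5 − 3.5)/6 = 0.5.
f(3.5) ≈ 2.646, f(4) ≈ 2.828, f(4.5) ≈ 3.000, f(5) ≈ 3.162, f(5.5) ≈ 3.317, f(6) ≈ 3.464, f(6.5) ≈ 3.606.
T_6 = (Δu/2)·[f(u_0) + 2f(u_1) + ... + 2f(u_{5}) + f(u_6)].
Sum ≈ 9.449.

9.449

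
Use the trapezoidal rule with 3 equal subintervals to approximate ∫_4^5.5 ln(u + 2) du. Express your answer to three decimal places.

2.861

Δu = (5.5 − 4)/3 = 0.5.
f(4) ≈ 1.792, f(4.5) ≈ 1.872, f(5) ≈ 1.946, f(5.5) ≈ 2.015.
T_3 = (Δu/2)·[f(u_0) + 2f(u_1) + 2f(u_2) + f(u_3)].
Sum ≈ 2.861.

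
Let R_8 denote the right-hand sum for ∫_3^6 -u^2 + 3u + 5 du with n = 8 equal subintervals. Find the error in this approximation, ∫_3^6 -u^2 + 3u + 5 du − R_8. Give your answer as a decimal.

3.4453125

Exact integral: ∫_3^6 f(u) du = -7.5.
R_8 = -10.9453125.
Error = -7.5 − (-10.9453125) = 3.4453125.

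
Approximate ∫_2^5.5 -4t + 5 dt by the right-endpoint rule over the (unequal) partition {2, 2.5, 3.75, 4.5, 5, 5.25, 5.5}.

-40.5

Subinterval widths: 0.5, 1.25, 0.75, 0.5, 0.25, 0.25.
Right endpoints: 2.5, 3.75, 4.5, 5, 5.25, 5.5.
f(2.5) = -5, f(3.75) = -10, f(4.5) = -13, f(5) = -15, f(5.25) = -16, f(5.5) = -17.
Sum = Σ Δt_i · f(t_i).
Sum = -40.5.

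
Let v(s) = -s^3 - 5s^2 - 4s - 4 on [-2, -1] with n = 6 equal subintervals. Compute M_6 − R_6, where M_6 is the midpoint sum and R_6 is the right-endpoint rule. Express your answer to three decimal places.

-0.330

M_6 ≈ -5.91551.
R_6 ≈ -5.58565.
M_6 − R_6 ≈ -0.330.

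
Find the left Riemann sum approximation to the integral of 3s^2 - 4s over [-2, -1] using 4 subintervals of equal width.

Δs = (-1 − (-2))/4 = 0.25.
Left endpoints: -2, -1.75, -1.5, -1.25.
f(-2) = 20, f(-1.75) = 16.1875, f(-1.5) = 12.75, f(-1.25) = 9.6875.
Sum = Δs · [f(-2) + f(-1.75) + f(-1.5) + f(-1.25)].
Sum = 14.65625.

14.65625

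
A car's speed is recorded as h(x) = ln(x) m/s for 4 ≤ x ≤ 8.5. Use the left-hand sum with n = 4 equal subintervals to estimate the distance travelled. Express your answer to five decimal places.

7.70749

Δx = (8.5 − 4)/4 = 1.125.
Left endpoints: 4, 5.125, 6.25, 7.375.
h(4) ≈ 1.38629, h(5.125) ≈ 1.63413, h(6.25) ≈ 1.83258, h(7.375) ≈ 1.99810.
Sum = Δx · [h(4) + h(5.125) + h(6.25) + h(7.375)].
Sum ≈ 7.70749.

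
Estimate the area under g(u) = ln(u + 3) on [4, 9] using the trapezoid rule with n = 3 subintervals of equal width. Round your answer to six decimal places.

11.183779

Δu = (9 − 4)/3 = 5/3.
g(4) ≈ 1.945910, g(17/3) ≈ 2.159484, g(22/3) ≈ 2.335375, g(9) ≈ 2.484907.
T_3 = (Δu/2)·[g(u_0) + 2g(u_1) + 2g(u_2) + g(u_3)].
Sum ≈ 11.183779.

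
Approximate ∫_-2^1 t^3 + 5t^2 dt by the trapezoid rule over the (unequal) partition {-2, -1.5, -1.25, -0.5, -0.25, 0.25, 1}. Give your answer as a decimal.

12.01171875

Subinterval widths: 0.5, 0.25, 0.75, 0.25, 0.5, 0.75.
f(-2) = 12, f(-1.5) = 7.875, f(-1.25) = 5.859375, f(-0.5) = 1.125, f(-0.25) = 0.296875, f(0.25) = 0.328125, f(1) = 6.
On each subinterval the trapezoid contributes (Δt_i/2)·[f(t_{i-1}) + f(t_i)].
Sum = 12.01171875.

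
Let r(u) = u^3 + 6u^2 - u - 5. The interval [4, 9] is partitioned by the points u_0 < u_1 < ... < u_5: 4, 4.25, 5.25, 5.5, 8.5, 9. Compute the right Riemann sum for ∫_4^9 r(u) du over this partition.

Subinterval widths: 0.25, 1, 0.25, 3, 0.5.
Right endpoints: 4.25, 5.25, 5.5, 8.5, 9.
r(4.25) = 175.890625, r(5.25) = 299.828125, r(5.5) = 337.375, r(8.5) = 1034.125, r(9) = 1201.
Sum = Σ Δu_i · r(u_i).
Sum = 4131.01953125.

4131.01953125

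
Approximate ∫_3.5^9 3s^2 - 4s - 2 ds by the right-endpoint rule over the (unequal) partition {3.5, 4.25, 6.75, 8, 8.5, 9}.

Subinterval widths: 0.75, 2.5, 1.25, 0.5, 0.5.
Right endpoints: 4.25, 6.75, 8, 8.5, 9.
f(4.25) = 35.1875, f(6.75) = 107.6875, f(8) = 158, f(8.5) = 180.75, f(9) = 205.
Sum = Σ Δs_i · f(s_i).
Sum = 685.984375.

685.984375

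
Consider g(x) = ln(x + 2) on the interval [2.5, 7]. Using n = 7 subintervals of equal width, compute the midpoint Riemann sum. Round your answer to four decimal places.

8.5086

Δx = (7 − 2.5)/7 = 9/14.
Midpoints: 79/28, 97/28, 115/28, 4.75, 151/28, 169/28, 187/28.
g(79/28) ≈ 1.5731, g(97/28) ≈ 1.6982, g(115/28) ≈ 1.8095, g(4.75) ≈ 1.9095, g(151/28) ≈ 2.0005, g(169/28) ≈ 2.0839, g(187/28) ≈ 2.1609.
Sum = Δx · [g(79/28) + g(97/28) + g(115/28) + ...].
Sum ≈ 8.5086.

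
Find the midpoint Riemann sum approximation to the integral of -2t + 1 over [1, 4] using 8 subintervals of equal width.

Δt = (4 − 1)/8 = 0.375.
Midpoints: 1.1875, 1.5625, 1.9375, 2.3125, 2.6875, 3.0625, 3.4375, 3.8125.
f(1.1875) = -1.375, f(1.5625) = -2.125, f(1.9375) = -2.875, f(2.3125) = -3.625, f(2.6875) = -4.375, f(3.0625) = -5.125, f(3.4375) = -5.875, f(3.8125) = -6.625.
Sum = Δt · [f(1.1875) + f(1.5625) + f(1.9375) + ...].
Sum = -12.

-12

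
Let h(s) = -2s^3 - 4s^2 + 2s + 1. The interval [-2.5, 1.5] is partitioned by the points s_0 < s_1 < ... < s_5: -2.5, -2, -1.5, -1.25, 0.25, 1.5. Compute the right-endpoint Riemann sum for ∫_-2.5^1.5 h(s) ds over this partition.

-17.4453125

Subinterval widths: 0.5, 0.5, 0.25, 1.5, 1.25.
Right endpoints: -2, -1.5, -1.25, 0.25, 1.5.
h(-2) = -3, h(-1.5) = -4.25, h(-1.25) = -3.84375, h(0.25) = 1.21875, h(1.5) = -11.75.
Sum = Σ Δs_i · h(s_i).
Sum = -17.4453125.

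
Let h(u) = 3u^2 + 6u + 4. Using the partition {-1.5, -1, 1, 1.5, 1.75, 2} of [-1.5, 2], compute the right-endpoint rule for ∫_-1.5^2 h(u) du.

Subinterval widths: 0.5, 2, 0.5, 0.25, 0.25.
Right endpoints: -1, 1, 1.5, 1.75, 2.
h(-1) = 1, h(1) = 13, h(1.5) = 19.75, h(1.75) = 23.6875, h(2) = 28.
Sum = Σ Δu_i · h(u_i).
Sum = 49.296875.

49.296875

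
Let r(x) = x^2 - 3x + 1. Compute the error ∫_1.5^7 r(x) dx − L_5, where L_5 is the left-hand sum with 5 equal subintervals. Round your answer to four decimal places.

15.5283

Exact integral: ∫_1.5^7 r(x) dx ≈ 48.583333.
L_5 = 33.055.
Error ≈ 48.583333 − 33.055 ≈ 15.5283.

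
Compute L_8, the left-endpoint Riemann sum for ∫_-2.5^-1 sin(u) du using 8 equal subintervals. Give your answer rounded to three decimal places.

Δu = (-1 − (-2.5))/8 = 0.1875.
Left endpoints: -2.5, -2.3125, -2.125, -1.9375, -1.75, -1.5625, -1.375, -1.1875.
f(-2.5) ≈ -0.598, f(-2.3125) ≈ -0.737, f(-2.125) ≈ -0.850, f(-1.9375) ≈ -0.934, f(-1.75) ≈ -0.984, f(-1.5625) ≈ -1.000, f(-1.375) ≈ -0.981, f(-1.1875) ≈ -0.927.
Sum = Δu · [f(-2.5) + f(-2.3125) + f(-2.125) + ...].
Sum ≈ -1.315.

-1.315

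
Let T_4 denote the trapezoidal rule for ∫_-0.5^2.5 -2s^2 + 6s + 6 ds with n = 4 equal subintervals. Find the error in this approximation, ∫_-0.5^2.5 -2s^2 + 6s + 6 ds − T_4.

0.5625

Exact integral: ∫_-0.5^2.5 f(s) ds = 25.5.
T_4 = 24.9375.
Error = 25.5 − 24.9375 = 0.5625.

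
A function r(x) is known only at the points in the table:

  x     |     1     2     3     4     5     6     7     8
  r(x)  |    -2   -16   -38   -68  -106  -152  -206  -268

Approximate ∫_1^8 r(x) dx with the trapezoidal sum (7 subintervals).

Δx = 1.
T_7 = (1/2)·[(-2) + 2·(-16) + 2·(-38) + 2·(-68) + 2·(-106) + 2·(-152) + 2·(-206) + (-268)] = -721.

-721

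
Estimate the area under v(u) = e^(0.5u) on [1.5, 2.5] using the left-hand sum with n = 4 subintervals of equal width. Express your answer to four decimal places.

Δu = (2.5 − 1.5)/4 = 0.25.
Left endpoints: 1.5, 1.75, 2, 2.25.
v(1.5) ≈ 2.1170, v(1.75) ≈ 2.3989, v(2) ≈ 2.7183, v(2.25) ≈ 3.0802.
Sum = Δu · [v(1.5) + v(1.75) + v(2) + v(2.25)].
Sum ≈ 2.5786.

2.5786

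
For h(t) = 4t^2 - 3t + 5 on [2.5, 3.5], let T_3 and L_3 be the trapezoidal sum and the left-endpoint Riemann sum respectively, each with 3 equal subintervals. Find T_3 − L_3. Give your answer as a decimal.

3.5

T_3 ≈ 32.407407.
L_3 ≈ 28.907407.
T_3 − L_3 = 3.5.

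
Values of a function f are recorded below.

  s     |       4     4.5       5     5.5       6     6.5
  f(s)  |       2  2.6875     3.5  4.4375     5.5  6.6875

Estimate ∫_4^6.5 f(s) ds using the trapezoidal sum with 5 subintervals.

10.234375

Δs = 0.5.
T_5 = (0.5/2)·[2 + 2·2.6875 + 2·3.5 + 2·4.4375 + 2·5.5 + 6.6875] = 10.234375.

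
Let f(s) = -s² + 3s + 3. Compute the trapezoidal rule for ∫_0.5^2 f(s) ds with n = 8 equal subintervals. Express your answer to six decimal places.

7.491211

Δs = (2 − 0.5)/8 = 0.1875.
f(0.5) = 4.25, f(0.6875) = 4.58984375, f(0.875) = 4.859375, f(1.0625) = 5.05859375, f(1.25) = 5.1875, f(1.4375) = 5.24609375, f(1.625) = 5.234375, f(1.8125) = 5.15234375, f(2) = 5.
T_8 = (Δs/2)·[f(s_0) + 2f(s_1) + ... + 2f(s_{7}) + f(s_8)].
Sum ≈ 7.491211.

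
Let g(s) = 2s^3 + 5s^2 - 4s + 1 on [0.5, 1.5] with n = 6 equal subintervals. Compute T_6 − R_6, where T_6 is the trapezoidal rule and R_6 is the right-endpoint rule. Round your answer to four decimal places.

-1.0417

T_6 ≈ 4.967593.
R_6 ≈ 6.009259.
T_6 − R_6 ≈ -1.0417.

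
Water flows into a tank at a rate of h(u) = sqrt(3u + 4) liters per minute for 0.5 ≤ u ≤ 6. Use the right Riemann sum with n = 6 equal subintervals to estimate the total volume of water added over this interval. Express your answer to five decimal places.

21.11718

Δu = (6 − 0.5)/6 = 11/12.
Right endpoints: 17/12, 7/3, 3.25, 25/6, 61/12, 6.
h(17/12) ≈ 2.87228, h(7/3) ≈ 3.31662, h(3.25) ≈ 3.70810, h(25/6) ≈ 4.06202, h(61/12) ≈ 4.38748, h(6) ≈ 4.69042.
Sum = Δu · [h(17/12) + h(7/3) + h(3.25) + ...].
Sum ≈ 21.11718.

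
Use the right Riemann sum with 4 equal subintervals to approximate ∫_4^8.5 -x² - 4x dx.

-338.58984375

Δx = (8.5 − 4)/4 = 1.125.
Right endpoints: 5.125, 6.25, 7.375, 8.5.
f(5.125) = -46.765625, f(6.25) = -64.0625, f(7.375) = -83.890625, f(8.5) = -106.25.
Sum = Δx · [f(5.125) + f(6.25) + f(7.375) + f(8.5)].
Sum = -338.58984375.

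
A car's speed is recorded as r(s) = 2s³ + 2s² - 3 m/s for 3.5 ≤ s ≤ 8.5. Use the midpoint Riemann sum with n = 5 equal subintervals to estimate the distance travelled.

Δs = (8.5 − 3.5)/5 = 1.
Midpoints: 4, 5, 6, 7, 8.
r(4) = 157, r(5) = 297, r(6) = 501, r(7) = 781, r(8) = 1149.
Sum = Δs · [r(4) + r(5) + r(6) + r(7) + r(8)].
Sum = 2885.

2885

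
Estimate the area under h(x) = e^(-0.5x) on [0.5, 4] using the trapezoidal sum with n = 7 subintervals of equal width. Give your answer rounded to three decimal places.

Δx = (4 − 0.5)/7 = 0.5.
h(0.5) ≈ 0.779, h(1) ≈ 0.607, h(1.5) ≈ 0.472, h(2) ≈ 0.368, h(2.5) ≈ 0.287, h(3) ≈ 0.223, h(3.5) ≈ 0.174, h(4) ≈ 0.135.
T_7 = (Δx/2)·[h(x_0) + 2h(x_1) + ... + 2h(x_{6}) + h(x_7)].
Sum ≈ 1.294.

1.294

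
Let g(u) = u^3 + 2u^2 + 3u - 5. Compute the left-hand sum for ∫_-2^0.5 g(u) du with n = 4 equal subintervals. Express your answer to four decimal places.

Δu = (0.5 − (-2))/4 = 0.625.
Left endpoints: -2, -1.375, -0.75, -0.125.
g(-2) = -11, g(-1.375) = -4067/512, g(-0.75) = -6.546875, g(-0.125) = -2737/512.
Sum = Δu · [g(-2) + g(-1.375) + g(-0.75) + g(-0.125)].
Sum ≈ -19.2725.

-19.2725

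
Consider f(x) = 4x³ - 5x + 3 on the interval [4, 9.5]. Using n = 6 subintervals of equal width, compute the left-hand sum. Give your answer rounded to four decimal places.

6340.4115

Δx = (9.5 − 4)/6 = 11/12.
Left endpoints: 4, 59/12, 35/6, 6.75, 23/3, 103/12.
f(4) = 239, f(59/12) = 196055/432, f(35/6) = 20731/27, f(6.75) = 1199.4375, f(23/3) = 47714/27, f(103/12) = 1075483/432.
Sum = Δx · [f(4) + f(59/12) + f(35/6) + ...].
Sum ≈ 6340.4115.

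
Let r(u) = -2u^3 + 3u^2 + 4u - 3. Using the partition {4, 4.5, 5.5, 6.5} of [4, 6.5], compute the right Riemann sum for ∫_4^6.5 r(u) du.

Subinterval widths: 0.5, 1, 1.
Right endpoints: 4.5, 5.5, 6.5.
r(4.5) = -106.5, r(5.5) = -223, r(6.5) = -399.5.
Sum = Σ Δu_i · r(u_i).
Sum = -675.75.

-675.75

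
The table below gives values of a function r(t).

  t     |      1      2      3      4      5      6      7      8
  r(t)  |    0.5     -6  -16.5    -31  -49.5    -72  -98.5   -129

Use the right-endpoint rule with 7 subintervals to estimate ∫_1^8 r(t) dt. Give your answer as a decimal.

-402.5

Δt = 1.
Sum = 1·[(-6) + (-16.5) + (-31) + (-49.5) + (-72) + (-98.5) + (-129)] = -402.5.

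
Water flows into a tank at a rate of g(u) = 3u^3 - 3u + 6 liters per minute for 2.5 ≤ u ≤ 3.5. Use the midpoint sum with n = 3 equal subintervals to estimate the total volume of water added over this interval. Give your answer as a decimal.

80

Δu = (3.5 − 2.5)/3 = 1/3.
Midpoints: 8/3, 3, 10/3.
g(8/3) = 494/9, g(3) = 78, g(10/3) = 964/9.
Sum = Δu · [g(8/3) + g(3) + g(10/3)].
Sum = 80.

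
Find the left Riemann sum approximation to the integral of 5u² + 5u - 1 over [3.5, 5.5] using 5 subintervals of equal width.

229.1

Δu = (5.5 − 3.5)/5 = 0.4.
Left endpoints: 3.5, 3.9, 4.3, 4.7, 5.1.
f(3.5) = 77.75, f(3.9) = 94.55, f(4.3) = 112.95, f(4.7) = 132.95, f(5.1) = 154.55.
Sum = Δu · [f(3.5) + f(3.9) + f(4.3) + f(4.7) + f(5.1)].
Sum = 229.1.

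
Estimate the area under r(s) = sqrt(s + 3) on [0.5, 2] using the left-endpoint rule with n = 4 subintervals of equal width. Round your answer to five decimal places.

3.01930

Δs = (2 − 0.5)/4 = 0.375.
Left endpoints: 0.5, 0.875, 1.25, 1.625.
r(0.5) ≈ 1.87083, r(0.875) ≈ 1.96850, r(1.25) ≈ 2.06155, r(1.625) ≈ 2.15058.
Sum = Δs · [r(0.5) + r(0.875) + r(1.25) + r(1.625)].
Sum ≈ 3.01930.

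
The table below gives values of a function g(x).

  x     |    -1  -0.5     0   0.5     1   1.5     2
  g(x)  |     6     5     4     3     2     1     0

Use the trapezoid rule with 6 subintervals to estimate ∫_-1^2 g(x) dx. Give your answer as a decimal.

Δx = 0.5.
T_6 = (0.5/2)·[6 + 2·5 + 2·4 + 2·3 + 2·2 + 2·1 + 0] = 9.

9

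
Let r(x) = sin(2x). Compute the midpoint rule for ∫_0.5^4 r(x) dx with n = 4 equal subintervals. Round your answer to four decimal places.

0.3909

Δx = (4 − 0.5)/4 = 0.875.
Midpoints: 0.9375, 1.8125, 2.6875, 3.5625.
r(0.9375) ≈ 0.9541, r(1.8125) ≈ -0.4648, r(2.6875) ≈ -0.7884, r(3.5625) ≈ 0.7459.
Sum = Δx · [r(0.9375) + r(1.8125) + r(2.6875) + r(3.5625)].
Sum ≈ 0.3909.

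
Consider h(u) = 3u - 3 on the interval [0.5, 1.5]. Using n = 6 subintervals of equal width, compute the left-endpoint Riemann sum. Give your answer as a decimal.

Δu = (1.5 − 0.5)/6 = 1/6.
Left endpoints: 0.5, 2/3, 5/6, 1, 7/6, 4/3.
h(0.5) = -1.5, h(2/3) = -1, h(5/6) = -0.5, h(1) = 0, h(7/6) = 0.5, h(4/3) = 1.
Sum = Δu · [h(0.5) + h(2/3) + h(5/6) + ...].
Sum = -0.25.

-0.25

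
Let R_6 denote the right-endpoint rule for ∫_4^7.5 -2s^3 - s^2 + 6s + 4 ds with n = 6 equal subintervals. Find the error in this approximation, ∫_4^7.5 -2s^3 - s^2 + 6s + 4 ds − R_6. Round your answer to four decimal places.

221.4216

Exact integral: ∫_4^7.5 f(s) ds ≈ -1438.572917.
R_6 ≈ -1659.994502.
Error ≈ -1438.572917 − (-1659.994502) ≈ 221.4216.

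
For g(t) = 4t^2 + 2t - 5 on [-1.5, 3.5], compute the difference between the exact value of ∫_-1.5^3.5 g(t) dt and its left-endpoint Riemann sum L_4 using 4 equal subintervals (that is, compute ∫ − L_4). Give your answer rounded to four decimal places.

26.0417

Exact integral: ∫_-1.5^3.5 g(t) dt ≈ 46.666667.
L_4 = 20.625.
Error ≈ 46.666667 − 20.625 ≈ 26.0417.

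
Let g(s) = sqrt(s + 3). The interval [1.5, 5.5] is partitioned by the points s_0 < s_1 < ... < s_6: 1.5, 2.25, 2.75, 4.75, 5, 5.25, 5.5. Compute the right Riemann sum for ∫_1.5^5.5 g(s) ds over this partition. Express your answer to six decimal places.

Subinterval widths: 0.75, 0.5, 2, 0.25, 0.25, 0.25.
Right endpoints: 2.25, 2.75, 4.75, 5, 5.25, 5.5.
g(2.25) ≈ 2.291288, g(2.75) ≈ 2.397916, g(4.75) ≈ 2.783882, g(5) ≈ 2.828427, g(5.25) ≈ 2.872281, g(5.5) ≈ 2.915476.
Sum = Σ Δs_i · g(s_i).
Sum ≈ 10.639234.

10.639234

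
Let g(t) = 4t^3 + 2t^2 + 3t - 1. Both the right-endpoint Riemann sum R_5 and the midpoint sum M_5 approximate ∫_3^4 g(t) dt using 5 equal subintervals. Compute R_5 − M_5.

R_5 = 225.96.
M_5 = 209.02.
R_5 − M_5 = 16.94.

16.94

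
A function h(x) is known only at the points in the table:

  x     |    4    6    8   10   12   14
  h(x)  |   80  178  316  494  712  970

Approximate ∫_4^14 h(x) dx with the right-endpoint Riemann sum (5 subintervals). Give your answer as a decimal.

5340

Δx = 2.
Sum = 2·[178 + 316 + 494 + 712 + 970] = 5340.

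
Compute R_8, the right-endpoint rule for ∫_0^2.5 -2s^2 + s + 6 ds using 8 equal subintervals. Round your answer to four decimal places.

6.0645

Δs = (2.5 − 0)/8 = 0.3125.
Right endpoints: 0.3125, 0.625, 0.9375, 1.25, 1.5625, 1.875, 2.1875, 2.5.
f(0.3125) = 6.1171875, f(0.625) = 5.84375, f(0.9375) = 5.1796875, f(1.25) = 4.125, f(1.5625) = 2.6796875, f(1.875) = 0.84375, f(2.1875) = -1.3828125, f(2.5) = -4.
Sum = Δs · [f(0.3125) + f(0.625) + f(0.9375) + ...].
Sum ≈ 6.0645.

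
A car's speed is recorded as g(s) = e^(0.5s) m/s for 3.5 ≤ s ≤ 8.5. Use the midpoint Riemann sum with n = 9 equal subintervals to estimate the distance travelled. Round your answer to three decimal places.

128.289

Δs = (8.5 − 3.5)/9 = 5/9.
Midpoints: 34/9, 13/3, 44/9, 49/9, 6, 59/9, 64/9, 23/3, 74/9.
g(34/9) ≈ 6.612, g(13/3) ≈ 8.729, g(44/9) ≈ 11.524, g(49/9) ≈ 15.214, g(6) ≈ 20.086, g(59/9) ≈ 26.517, g(64/9) ≈ 35.007, g(23/3) ≈ 46.216, g(74/9) ≈ 61.014.
Sum = Δs · [g(34/9) + g(13/3) + g(44/9) + ...].
Sum ≈ 128.289.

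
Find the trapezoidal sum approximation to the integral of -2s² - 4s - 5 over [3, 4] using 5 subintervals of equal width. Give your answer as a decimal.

Δs = (4 − 3)/5 = 0.2.
f(3) = -35, f(3.2) = -38.28, f(3.4) = -41.72, f(3.6) = -45.32, f(3.8) = -49.08, f(4) = -53.
T_5 = (Δs/2)·[f(s_0) + 2f(s_1) + ... + 2f(s_{4}) + f(s_5)].
Sum = -43.68.

-43.68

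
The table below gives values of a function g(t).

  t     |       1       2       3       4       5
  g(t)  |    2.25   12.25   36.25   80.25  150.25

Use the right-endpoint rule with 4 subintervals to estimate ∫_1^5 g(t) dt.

Δt = 1.
Sum = 1·[12.25 + 36.25 + 80.25 + 150.25] = 279.

279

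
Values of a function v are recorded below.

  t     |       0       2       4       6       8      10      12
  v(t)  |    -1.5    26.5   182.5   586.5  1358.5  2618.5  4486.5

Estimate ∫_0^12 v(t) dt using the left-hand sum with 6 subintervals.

Δt = 2.
Sum = 2·[(-1.5) + 26.5 + 182.5 + 586.5 + 1358.5 + 2618.5] = 9542.

9542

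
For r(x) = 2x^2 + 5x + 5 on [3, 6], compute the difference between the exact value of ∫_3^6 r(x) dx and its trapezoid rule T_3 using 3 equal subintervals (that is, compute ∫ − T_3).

-1

Exact integral: ∫_3^6 r(x) dx = 208.5.
T_3 = 209.5.
Error = 208.5 − 209.5 = -1.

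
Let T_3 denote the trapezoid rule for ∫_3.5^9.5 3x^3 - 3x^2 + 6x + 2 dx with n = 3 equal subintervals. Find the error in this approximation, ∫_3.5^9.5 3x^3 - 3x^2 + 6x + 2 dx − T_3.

-222

Exact integral: ∫_3.5^9.5 f(x) dx = 5427.75.
T_3 = 5649.75.
Error = 5427.75 − 5649.75 = -222.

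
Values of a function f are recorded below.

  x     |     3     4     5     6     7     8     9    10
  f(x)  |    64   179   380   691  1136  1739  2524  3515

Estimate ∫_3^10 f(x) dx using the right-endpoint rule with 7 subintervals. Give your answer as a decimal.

10164

Δx = 1.
Sum = 1·[179 + 380 + 691 + 1136 + 1739 + 2524 + 3515] = 10164.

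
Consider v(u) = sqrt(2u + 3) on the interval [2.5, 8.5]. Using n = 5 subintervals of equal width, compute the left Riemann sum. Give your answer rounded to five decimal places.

Δu = (8.5 − 2.5)/5 = 1.2.
Left endpoints: 2.5, 3.7, 4.9, 6.1, 7.3.
v(2.5) ≈ 2.82843, v(3.7) ≈ 3.22490, v(4.9) ≈ 3.57771, v(6.1) ≈ 3.89872, v(7.3) ≈ 4.19524.
Sum = Δu · [v(2.5) + v(3.7) + v(4.9) + v(6.1) + v(7.3)].
Sum ≈ 21.26999.

21.26999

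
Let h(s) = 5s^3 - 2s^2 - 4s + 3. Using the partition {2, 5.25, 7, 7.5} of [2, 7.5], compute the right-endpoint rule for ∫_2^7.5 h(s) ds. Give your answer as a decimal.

5884.70703125

Subinterval widths: 3.25, 1.75, 0.5.
Right endpoints: 5.25, 7, 7.5.
h(5.25) = 650.390625, h(7) = 1592, h(7.5) = 1969.875.
Sum = Σ Δs_i · h(s_i).
Sum = 5884.70703125.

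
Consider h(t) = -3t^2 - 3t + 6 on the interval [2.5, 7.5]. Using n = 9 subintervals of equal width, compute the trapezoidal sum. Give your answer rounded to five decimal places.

Δt = (7.5 − 2.5)/9 = 5/9.
h(2.5) = -20.25, h(55/18) = -3367/108, h(65/18) = -4747/108, h(25/6) = -703/12, h(85/18) = -8107/108, h(95/18) = -10087/108, h(35/6) = -1363/12, h(115/18) = -14647/108, h(125/18) = -17227/108, h(7.5) = -185.25.
T_9 = (Δt/2)·[h(t_0) + 2h(t_1) + ... + 2h(t_{8}) + h(t_9)].
Sum ≈ -452.02160.

-452.02160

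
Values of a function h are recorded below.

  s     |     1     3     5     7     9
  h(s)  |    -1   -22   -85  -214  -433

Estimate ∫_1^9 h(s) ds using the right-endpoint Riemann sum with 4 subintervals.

-1508

Δs = 2.
Sum = 2·[(-22) + (-85) + (-214) + (-433)] = -1508.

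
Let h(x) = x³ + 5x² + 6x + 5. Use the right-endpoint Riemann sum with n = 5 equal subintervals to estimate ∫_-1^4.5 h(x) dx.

Δx = (4.5 − (-1))/5 = 1.1.
Right endpoints: 0.1, 1.2, 2.3, 3.4, 4.5.
h(0.1) = 5.651, h(1.2) = 21.128, h(2.3) = 57.417, h(3.4) = 122.504, h(4.5) = 224.375.
Sum = Δx · [h(0.1) + h(1.2) + h(2.3) + h(3.4) + h(4.5)].
Sum = 474.1825.

474.1825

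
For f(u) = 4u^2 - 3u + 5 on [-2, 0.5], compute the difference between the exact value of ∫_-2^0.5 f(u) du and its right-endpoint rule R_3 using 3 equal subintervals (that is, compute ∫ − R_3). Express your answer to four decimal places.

Exact integral: ∫_-2^0.5 f(u) du ≈ 28.958333.
R_3 ≈ 20.740741.
Error ≈ 28.958333 − 20.740741 ≈ 8.2176.

8.2176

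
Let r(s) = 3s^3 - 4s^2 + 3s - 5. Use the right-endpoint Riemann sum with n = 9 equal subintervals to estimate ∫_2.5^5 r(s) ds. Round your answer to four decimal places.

346.3992

Δs = (5 − 2.5)/9 = 5/18.
Right endpoints: 25/9, 55/18, 10/3, 65/18, 35/9, 25/6, 40/9, 85/18, 5.
r(25/9) = 8935/243, r(55/18) = 101875/1944, r(10/3) = 215/3, r(65/18) = 184565/1944, r(35/9) = 29795/243, r(25/6) = 11165/72, r(40/9) = 46825/243, r(85/18) = 458545/1944, r(5) = 285.
Sum = Δs · [r(25/9) + r(55/18) + r(10/3) + ...].
Sum ≈ 346.3992.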